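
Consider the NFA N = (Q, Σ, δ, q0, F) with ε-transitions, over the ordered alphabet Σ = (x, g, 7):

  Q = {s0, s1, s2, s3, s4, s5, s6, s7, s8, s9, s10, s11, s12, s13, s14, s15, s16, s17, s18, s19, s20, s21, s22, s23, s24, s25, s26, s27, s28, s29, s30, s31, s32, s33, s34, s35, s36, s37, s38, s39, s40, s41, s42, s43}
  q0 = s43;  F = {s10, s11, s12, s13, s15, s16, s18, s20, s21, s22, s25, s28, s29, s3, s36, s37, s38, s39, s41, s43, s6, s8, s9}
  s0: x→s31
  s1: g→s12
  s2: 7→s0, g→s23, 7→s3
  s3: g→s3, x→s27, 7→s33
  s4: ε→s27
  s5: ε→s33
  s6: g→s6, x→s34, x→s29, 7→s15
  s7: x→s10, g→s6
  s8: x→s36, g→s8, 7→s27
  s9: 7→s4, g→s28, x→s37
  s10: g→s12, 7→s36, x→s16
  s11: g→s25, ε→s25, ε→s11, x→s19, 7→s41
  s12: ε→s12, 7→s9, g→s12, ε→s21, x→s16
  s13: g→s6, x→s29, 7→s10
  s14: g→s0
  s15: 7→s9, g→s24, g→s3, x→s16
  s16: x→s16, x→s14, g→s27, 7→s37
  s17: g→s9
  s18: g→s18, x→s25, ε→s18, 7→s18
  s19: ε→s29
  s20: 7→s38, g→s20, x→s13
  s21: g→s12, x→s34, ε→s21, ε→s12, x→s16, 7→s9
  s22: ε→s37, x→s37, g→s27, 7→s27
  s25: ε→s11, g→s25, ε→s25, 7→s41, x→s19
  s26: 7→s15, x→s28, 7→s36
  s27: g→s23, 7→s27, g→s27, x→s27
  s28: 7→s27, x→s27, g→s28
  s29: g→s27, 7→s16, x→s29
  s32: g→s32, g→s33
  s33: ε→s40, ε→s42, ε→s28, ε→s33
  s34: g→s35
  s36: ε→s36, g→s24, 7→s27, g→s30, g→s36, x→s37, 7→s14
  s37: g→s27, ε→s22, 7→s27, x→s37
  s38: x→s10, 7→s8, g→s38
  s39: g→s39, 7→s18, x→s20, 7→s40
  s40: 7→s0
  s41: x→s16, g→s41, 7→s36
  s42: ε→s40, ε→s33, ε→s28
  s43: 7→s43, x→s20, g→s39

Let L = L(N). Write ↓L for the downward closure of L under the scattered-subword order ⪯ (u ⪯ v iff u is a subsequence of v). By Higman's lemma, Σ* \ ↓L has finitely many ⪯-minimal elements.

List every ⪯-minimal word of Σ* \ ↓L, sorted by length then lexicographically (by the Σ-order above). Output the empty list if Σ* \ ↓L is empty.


Antichain: [xxxg, x777, g7xxg, xxg7gx].

|Q|=44, |F|=23, |δ|=119 (22 ε).
min D↑ (21 st, q0=0, F={11}): 0:x→1,g→2,7→0 1:x→3,g→1,7→4 2:x→1,g→2,7→5 3:x→6,g→7,7→8 4:x→8,g→4,7→9 5:x→10,g→5,7→5 6:x→6,g→11,7→12 7:x→6,g→7,7→13 8:x→12,g→14,7→15 9:x→15,g→9,7→11 10:x→6,g→10,7→16 11:x→11,g→11,7→11 12:x→12,g→11,7→17 13:x→12,g→18,7→19 14:x→12,g→14,7→19 15:x→17,g→15,7→11 16:x→12,g→16,7→15 17:x→17,g→11,7→11 18:x→11,g→18,7→20 19:x→17,g→20,7→11 20:x→11,g→20,7→11.
'xxxg': N↓-sim [37, 34, 28, 11, 5] end={s0,s23,s27,s31,s35} ∉↓L; 4/4 del acc.
'x777': N↓-sim [37, 34, 27, 17, 6] end={s0,s14,s23,s27,s31,s4} rej; 4/4 del acc.
'g7xxg': run [37, 36, 32, 24, 12, 5] end={s0,s23,s27,s31,s35} rej; 5/5 deletions ∈↓L.
'xxg7gx': N↓-sim [37, 34, 28, 25, 17, 10, 3] end={s23,s27,s31} — reject; 6/6 single-dels accept.
4 words, ⪯-incomp.


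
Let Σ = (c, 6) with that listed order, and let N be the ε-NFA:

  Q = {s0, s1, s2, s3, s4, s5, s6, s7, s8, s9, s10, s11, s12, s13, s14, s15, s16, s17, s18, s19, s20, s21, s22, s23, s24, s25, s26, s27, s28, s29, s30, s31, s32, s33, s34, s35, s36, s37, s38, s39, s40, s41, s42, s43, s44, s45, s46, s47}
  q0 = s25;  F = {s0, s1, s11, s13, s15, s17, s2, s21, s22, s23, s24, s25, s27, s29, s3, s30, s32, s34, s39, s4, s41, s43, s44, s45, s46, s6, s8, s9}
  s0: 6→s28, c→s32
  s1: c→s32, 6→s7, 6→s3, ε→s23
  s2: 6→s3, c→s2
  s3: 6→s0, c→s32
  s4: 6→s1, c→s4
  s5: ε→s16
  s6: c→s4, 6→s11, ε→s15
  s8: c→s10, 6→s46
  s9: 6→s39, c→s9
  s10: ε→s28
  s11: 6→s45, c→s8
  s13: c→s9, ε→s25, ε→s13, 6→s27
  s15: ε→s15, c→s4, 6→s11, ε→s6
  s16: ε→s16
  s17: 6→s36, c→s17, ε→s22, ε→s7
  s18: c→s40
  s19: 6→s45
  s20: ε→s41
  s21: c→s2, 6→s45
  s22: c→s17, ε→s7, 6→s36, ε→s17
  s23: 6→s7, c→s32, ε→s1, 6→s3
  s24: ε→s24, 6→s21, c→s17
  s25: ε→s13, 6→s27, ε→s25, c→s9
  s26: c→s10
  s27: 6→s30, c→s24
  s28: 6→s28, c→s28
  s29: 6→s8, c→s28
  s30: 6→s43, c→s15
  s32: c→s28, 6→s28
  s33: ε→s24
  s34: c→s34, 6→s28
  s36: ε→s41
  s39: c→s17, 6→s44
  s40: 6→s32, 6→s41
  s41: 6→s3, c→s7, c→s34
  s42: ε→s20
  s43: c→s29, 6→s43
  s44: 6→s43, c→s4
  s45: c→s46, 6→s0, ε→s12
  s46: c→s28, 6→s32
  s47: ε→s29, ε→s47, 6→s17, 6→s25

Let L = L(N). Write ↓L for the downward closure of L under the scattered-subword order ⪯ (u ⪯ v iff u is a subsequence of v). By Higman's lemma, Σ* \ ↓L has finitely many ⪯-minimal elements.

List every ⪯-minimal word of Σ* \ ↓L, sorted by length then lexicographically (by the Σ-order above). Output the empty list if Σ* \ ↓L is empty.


A = [666cc, c6c6c6, 6cc6c6, 6c6666].

|Q|=48, |F|=28, |δ|=92 (24 ε).
min D↑ (25 st, q0=0, F={23}): 0:c→1,6→2 1:c→1,6→3 2:c→4,6→5 3:c→6,6→7 4:c→6,6→8 5:c→9,6→10 6:c→6,6→11 7:c→12,6→10 8:c→13,6→14 9:c→12,6→15 10:c→16,6→10 11:c→17,6→18 12:c→12,6→19 13:c→13,6→18 14:c→20,6→21 15:c→22,6→14 16:c→23,6→22 17:c→17,6→23 18:c→24,6→21 19:c→24,6→18 20:c→23,6→24 21:c→24,6→23 22:c→23,6→20 23:c→23,6→23 24:c→23,6→23.
'666cc': run [33, 30, 25, 15, 6, 2] end={s10,s28} — reject; 5/5 del acc.
'c6c6c6': run [33, 29, 25, 18, 13, 5, 1] end={s28} ∉↓L; 6/6 del acc.
'6cc6c6': run [33, 30, 25, 17, 11, 4, 1] end={s28} ∉↓L; 6/6 del acc.
'6c6666': |S_i|=[33, 30, 25, 18, 8, 3, 1] end={s28} — reject; 6/6 deletions ∈↓L.
4 obstructions.


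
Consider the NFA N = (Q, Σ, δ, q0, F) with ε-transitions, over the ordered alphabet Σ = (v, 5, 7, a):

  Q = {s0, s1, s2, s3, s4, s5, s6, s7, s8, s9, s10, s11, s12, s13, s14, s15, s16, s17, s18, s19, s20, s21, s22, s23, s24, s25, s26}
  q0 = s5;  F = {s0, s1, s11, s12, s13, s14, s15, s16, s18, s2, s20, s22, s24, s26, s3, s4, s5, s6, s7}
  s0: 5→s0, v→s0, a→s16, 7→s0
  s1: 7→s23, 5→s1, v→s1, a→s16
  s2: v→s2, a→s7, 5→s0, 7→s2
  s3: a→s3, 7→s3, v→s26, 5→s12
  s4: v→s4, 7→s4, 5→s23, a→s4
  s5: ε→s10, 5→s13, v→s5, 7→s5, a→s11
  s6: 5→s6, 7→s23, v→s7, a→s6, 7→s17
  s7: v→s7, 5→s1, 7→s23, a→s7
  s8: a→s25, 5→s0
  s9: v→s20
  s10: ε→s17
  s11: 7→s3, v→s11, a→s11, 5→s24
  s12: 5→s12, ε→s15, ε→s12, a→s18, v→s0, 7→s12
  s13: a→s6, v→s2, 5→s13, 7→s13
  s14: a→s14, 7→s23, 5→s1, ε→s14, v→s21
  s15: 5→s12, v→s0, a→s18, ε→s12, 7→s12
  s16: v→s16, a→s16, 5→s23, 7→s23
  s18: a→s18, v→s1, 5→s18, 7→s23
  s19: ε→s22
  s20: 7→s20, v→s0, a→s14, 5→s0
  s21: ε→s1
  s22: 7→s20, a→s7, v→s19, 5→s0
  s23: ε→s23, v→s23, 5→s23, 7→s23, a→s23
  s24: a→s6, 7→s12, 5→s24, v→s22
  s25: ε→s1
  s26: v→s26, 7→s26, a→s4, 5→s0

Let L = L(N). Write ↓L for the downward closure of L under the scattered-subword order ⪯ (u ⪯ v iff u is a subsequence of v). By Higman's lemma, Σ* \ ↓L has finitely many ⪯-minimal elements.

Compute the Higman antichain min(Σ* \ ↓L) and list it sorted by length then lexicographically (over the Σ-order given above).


|Q|=27, |F|=19, |δ|=94 (10 ε).
min D↑ (19 st, q0=0, F={9}): 0:v→0,5→1,7→0,a→2 1:v→3,5→1,7→1,a→4 2:v→2,5→5,7→6,a→2 3:v→3,5→7,7→3,a→8 4:v→8,5→4,7→9,a→4 5:v→10,5→5,7→11,a→4 6:v→12,5→11,7→6,a→6 7:v→7,5→7,7→7,a→13 8:v→8,5→14,7→9,a→8 9:v→9,5→9,7→9,a→9 10:v→10,5→7,7→15,a→8 11:v→7,5→11,7→11,a→16 12:v→12,5→7,7→12,a→17 13:v→13,5→9,7→9,a→13 14:v→14,5→14,7→9,a→13 15:v→7,5→7,7→15,a→18 16:v→14,5→16,7→9,a→16 17:v→17,5→9,7→17,a→17 18:v→14,5→14,7→9,a→18 [Hopcroft].
'5a7': N↓-sim [24, 18, 9, 2] end={s17,s23} ∉↓L; 3/3 single-dels accept.
'5v5a5': run [24, 18, 11, 4, 2, 1] end={s23} ∉↓L; 5/5 single-dels accept.
'a7va5': |S_i|=[24, 20, 14, 7, 3, 1] end={s23} ∉↓L; 5/5 del acc.
3 minimals (antichain).

Antichain: [5a7, 5v5a5, a7va5].


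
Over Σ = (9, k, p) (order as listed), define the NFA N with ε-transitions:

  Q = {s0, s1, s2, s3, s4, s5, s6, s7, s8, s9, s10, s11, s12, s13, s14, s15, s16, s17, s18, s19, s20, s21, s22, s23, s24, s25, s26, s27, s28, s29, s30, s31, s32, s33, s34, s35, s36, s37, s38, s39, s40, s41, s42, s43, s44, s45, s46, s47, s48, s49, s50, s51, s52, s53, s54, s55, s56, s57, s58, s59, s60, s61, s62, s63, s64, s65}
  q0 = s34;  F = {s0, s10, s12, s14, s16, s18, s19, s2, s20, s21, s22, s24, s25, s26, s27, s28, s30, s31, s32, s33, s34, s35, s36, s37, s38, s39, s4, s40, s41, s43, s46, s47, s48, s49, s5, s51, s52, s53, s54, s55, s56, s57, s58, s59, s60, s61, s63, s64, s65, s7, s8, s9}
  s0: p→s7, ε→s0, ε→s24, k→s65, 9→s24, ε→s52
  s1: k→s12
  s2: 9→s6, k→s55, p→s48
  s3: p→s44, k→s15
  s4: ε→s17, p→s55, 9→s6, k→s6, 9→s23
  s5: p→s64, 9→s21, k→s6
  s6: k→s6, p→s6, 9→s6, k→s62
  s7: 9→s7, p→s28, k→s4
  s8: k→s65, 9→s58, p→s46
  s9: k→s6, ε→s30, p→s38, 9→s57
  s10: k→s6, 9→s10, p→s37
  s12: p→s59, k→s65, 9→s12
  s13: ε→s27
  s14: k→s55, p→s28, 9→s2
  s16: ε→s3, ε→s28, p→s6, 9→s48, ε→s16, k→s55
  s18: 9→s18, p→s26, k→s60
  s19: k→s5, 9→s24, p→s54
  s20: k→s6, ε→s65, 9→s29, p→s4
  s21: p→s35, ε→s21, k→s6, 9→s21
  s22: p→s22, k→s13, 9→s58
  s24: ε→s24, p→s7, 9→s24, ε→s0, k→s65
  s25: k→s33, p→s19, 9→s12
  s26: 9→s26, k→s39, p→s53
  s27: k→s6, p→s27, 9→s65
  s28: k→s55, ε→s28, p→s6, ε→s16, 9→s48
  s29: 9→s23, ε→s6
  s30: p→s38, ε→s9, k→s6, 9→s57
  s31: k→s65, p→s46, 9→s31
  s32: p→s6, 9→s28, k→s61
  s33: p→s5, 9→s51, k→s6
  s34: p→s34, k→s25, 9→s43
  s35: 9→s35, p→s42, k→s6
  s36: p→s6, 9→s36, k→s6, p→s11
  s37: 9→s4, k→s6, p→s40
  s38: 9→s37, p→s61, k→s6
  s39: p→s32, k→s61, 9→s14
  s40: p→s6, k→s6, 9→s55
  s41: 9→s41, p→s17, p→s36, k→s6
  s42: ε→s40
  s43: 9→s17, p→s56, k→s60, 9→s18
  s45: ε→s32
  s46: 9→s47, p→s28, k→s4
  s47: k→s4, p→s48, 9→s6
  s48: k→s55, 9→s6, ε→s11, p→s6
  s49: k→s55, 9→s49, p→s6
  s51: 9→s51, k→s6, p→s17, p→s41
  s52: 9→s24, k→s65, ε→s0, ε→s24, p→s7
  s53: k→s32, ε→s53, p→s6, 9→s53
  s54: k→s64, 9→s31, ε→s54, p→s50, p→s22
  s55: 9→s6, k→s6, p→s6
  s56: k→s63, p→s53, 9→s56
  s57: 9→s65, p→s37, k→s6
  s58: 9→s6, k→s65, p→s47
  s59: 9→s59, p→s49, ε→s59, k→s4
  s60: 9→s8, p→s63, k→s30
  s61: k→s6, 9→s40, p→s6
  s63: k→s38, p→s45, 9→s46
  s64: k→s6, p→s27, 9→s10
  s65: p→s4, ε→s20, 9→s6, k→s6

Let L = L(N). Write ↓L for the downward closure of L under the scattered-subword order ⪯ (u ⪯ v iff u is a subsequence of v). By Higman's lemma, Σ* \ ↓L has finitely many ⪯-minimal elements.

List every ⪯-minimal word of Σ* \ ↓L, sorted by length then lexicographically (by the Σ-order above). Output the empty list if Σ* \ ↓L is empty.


A = [kkk, 9ppp, k9k9, 9k999, 99pkkp, kppp99].

|Q|=66, |F|=52, |δ|=196 (26 ε).
min D↑ (48 st, q0=0, F={17}): 0:9→1,k→2,p→0 1:9→3,k→4,p→5 2:9→6,k→7,p→8 3:9→3,k→4,p→9 4:9→10,k→11,p→12 5:9→5,k→12,p→13 6:9→6,k→14,p→15 7:9→16,k→17,p→18 8:9→19,k→18,p→20 9:9→9,k→21,p→13 10:9→22,k→14,p→23 11:9→24,k→17,p→25 12:9→23,k→25,p→26 13:9→13,k→26,p→17 14:9→17,k→17,p→27 15:9→15,k→27,p→28 16:9→16,k→17,p→29 17:9→17,k→17,p→17 18:9→30,k→17,p→31 19:9→19,k→14,p→32 20:9→33,k→31,p→34 21:9→35,k→36,p→26 22:9→17,k→14,p→37 23:9→37,k→27,p→38 24:9→14,k→17,p→39 25:9→39,k→17,p→36 26:9→38,k→36,p→17 27:9→17,k→17,p→40 28:9→28,k→40,p→17 29:9→29,k→17,p→41 30:9→30,k→17,p→42 31:9→43,k→17,p→44 32:9→32,k→27,p→38 33:9→33,k→14,p→23 34:9→22,k→44,p→34 35:9→45,k→40,p→38 36:9→46,k→17,p→17 37:9→17,k→27,p→47 38:9→47,k→40,p→17 39:9→27,k→17,p→46 40:9→17,k→17,p→17 41:9→41,k→17,p→17 42:9→42,k→17,p→46 43:9→43,k→17,p→39 44:9→14,k→17,p→44 45:9→17,k→40,p→47 46:9→40,k→17,p→17 47:9→17,k→40,p→17 [Hopcroft].
'kkk': run [65, 59, 30, 2] end={s6,s62} ∉↓L; 3/3 del acc.
'9ppp': |S_i|=[65, 54, 35, 19, 4] end={s11,s44,s6,s62} ∉↓L; 4/4 deletions ∈↓L.
'k9k9': run [65, 59, 40, 10, 4] end={s23,s29,s6,s62} rej; 4/4 single-dels accept.
'9k999': run [65, 54, 34, 25, 14, 4] end={s23,s29,s6,s62} rej; 5/5 deletions ∈↓L.
'99pkkp': N↓-sim [65, 54, 53, 34, 21, 6, 2] end={s6,s62} rej; 6/6 single-dels accept.
'kppp99': run [65, 59, 47, 37, 26, 13, 4] end={s23,s29,s6,s62} ∉↓L; 6/6 del acc.
6 words, ⪯-incomp.


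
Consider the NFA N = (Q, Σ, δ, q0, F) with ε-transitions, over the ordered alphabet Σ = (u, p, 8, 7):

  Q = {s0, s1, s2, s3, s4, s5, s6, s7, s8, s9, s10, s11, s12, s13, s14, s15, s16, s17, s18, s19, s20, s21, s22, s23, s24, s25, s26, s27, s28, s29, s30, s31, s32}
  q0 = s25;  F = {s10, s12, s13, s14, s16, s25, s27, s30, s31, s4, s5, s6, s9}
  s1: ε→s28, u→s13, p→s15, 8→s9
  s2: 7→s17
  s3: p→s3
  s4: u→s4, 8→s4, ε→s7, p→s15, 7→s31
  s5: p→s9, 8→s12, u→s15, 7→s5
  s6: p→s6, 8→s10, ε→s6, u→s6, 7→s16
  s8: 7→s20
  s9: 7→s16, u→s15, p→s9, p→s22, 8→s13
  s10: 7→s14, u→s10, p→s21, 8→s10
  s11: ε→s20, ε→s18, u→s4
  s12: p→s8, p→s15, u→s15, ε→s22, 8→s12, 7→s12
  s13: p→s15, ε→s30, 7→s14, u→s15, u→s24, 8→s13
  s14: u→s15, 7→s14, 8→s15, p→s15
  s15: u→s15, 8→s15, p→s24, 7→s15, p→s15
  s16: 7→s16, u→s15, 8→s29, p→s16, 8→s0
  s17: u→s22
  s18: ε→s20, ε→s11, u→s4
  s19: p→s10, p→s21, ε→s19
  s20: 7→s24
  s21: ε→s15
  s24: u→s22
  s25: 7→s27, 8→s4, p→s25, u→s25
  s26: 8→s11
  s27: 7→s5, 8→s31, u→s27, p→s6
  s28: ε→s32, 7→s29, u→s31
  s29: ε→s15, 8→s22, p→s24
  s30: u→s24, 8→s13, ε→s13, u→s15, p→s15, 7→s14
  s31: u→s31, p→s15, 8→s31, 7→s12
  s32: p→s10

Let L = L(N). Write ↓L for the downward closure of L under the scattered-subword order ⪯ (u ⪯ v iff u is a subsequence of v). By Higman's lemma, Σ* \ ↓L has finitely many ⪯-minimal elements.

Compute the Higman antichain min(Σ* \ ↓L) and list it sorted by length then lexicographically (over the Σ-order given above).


min(Σ*\↓L) = [8p, 77u, 7p78].

|Q|=33, |F|=13, |δ|=95 (14 ε).
min D↑ (13 st, q0=0, F={3}): 0:u→0,p→0,8→1,7→2 1:u→1,p→3,8→1,7→4 2:u→2,p→5,8→4,7→6 3:u→3,p→3,8→3,7→3 4:u→4,p→3,8→4,7→7 5:u→5,p→5,8→8,7→9 6:u→3,p→10,8→7,7→6 7:u→3,p→3,8→7,7→7 8:u→8,p→3,8→8,7→11 9:u→3,p→9,8→3,7→9 10:u→3,p→10,8→12,7→9 11:u→3,p→3,8→3,7→11 12:u→3,p→3,8→12,7→11 (ε-aug+det+¬).
'8p': |S_i|=[22, 16, 6] end={s15,s20,s21,s22,s24,s8} — reject; 2/2 deletions ∈↓L.
'77u': run [22, 19, 14, 3] end={s15,s22,s24} ∉↓L; 3/3 del acc.
'7p78': |S_i|=[22, 19, 15, 8, 5] end={s0,s15,s22,s24,s29} rej; 4/4 single-dels accept.
3 minimals (antichain).


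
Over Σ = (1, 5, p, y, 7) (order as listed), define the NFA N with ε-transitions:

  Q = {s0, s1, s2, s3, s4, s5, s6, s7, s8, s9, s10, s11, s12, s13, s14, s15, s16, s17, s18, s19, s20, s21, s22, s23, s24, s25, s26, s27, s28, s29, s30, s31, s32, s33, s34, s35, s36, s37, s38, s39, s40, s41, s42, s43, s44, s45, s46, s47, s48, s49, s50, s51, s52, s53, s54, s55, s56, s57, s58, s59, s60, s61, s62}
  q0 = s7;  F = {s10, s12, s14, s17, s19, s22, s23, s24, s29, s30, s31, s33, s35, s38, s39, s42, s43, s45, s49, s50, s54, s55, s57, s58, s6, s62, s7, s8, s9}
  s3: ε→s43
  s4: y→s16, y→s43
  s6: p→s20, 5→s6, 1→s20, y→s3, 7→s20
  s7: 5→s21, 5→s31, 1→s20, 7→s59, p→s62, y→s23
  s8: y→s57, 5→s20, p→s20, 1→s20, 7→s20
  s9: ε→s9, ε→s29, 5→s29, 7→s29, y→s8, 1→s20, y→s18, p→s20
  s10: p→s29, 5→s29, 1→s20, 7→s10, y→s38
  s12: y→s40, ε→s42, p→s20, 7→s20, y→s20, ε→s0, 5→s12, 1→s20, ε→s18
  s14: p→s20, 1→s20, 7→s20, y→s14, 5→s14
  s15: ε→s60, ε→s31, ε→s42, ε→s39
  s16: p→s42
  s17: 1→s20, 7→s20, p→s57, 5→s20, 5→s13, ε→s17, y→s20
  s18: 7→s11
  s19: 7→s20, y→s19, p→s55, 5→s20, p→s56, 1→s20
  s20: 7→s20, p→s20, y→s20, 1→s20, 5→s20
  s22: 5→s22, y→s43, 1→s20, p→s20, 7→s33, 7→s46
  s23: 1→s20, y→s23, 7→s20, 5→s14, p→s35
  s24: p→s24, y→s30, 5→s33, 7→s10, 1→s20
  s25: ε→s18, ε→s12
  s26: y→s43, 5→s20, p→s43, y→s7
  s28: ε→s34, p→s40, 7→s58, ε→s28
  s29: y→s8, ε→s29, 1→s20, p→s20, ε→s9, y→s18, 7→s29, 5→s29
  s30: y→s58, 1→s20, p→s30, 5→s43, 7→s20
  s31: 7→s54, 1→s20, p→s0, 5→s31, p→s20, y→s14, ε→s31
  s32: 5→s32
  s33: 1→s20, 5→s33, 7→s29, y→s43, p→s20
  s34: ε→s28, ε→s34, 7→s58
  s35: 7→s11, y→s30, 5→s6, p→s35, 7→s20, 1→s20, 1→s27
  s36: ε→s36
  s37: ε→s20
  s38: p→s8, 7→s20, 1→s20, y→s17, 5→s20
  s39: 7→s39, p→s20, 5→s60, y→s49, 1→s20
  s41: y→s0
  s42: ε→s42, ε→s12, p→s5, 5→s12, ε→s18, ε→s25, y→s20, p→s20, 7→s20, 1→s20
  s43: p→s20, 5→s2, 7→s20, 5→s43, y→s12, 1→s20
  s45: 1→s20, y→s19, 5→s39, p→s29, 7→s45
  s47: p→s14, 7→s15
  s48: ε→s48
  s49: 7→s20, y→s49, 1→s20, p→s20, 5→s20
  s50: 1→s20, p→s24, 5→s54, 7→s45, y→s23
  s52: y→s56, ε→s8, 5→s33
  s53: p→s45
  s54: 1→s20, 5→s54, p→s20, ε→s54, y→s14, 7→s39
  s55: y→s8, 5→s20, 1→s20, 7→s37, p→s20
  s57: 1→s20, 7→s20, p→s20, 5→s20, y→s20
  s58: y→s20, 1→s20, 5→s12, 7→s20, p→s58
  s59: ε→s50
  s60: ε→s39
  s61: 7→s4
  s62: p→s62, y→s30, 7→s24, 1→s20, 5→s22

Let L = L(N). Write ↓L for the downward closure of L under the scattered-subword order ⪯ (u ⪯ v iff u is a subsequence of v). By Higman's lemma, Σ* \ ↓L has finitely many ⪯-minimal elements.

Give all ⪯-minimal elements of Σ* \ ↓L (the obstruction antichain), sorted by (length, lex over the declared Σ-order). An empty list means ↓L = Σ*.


Antichain: [1, 5p, y7, pyyy, 77pp, 77y5].

|Q|=63, |F|=29, |δ|=212 (31 ε).
min D↑ (28 st, q0=0, F={1}): 0:1→1,5→2,p→3,y→4,7→5 1:1→1,5→1,p→1,y→1,7→1 2:1→1,5→2,p→1,y→6,7→7 3:1→1,5→8,p→3,y→9,7→10 4:1→1,5→6,p→11,y→4,7→1 5:1→1,5→7,p→10,y→4,7→12 6:1→1,5→6,p→1,y→6,7→1 7:1→1,5→7,p→1,y→6,7→13 8:1→1,5→8,p→1,y→14,7→15 9:1→1,5→14,p→9,y→16,7→1 10:1→1,5→15,p→10,y→9,7→17 11:1→1,5→18,p→11,y→9,7→1 12:1→1,5→13,p→19,y→20,7→12 13:1→1,5→13,p→1,y→21,7→13 14:1→1,5→14,p→1,y→22,7→1 15:1→1,5→15,p→1,y→14,7→19 16:1→1,5→22,p→16,y→1,7→1 17:1→1,5→19,p→19,y→23,7→17 18:1→1,5→18,p→1,y→14,7→1 19:1→1,5→19,p→1,y→24,7→19 20:1→1,5→1,p→25,y→20,7→1 21:1→1,5→1,p→1,y→21,7→1 22:1→1,5→22,p→1,y→1,7→1 23:1→1,5→1,p→24,y→26,7→1 24:1→1,5→1,p→1,y→27,7→1 25:1→1,5→1,p→1,y→24,7→1 26:1→1,5→1,p→27,y→1,7→1 27:1→1,5→1,p→1,y→1,7→1.
'1': N↓-sim [46, 2] end={s20,s27} rej; 1/1 del acc.
'5p': run [46, 28, 3] end={s0,s20,s5} rej; 2/2 single-dels accept.
'y7': run [46, 29, 3] end={s11,s20,s37} rej; 2/2 single-dels accept.
'pyyy': run [46, 33, 19, 13, 2] end={s20,s40} — reject; 4/4 single-dels accept.
'77pp': N↓-sim [46, 41, 19, 10, 1] end={s20} — reject; 4/4 deletions ∈↓L.
'77y5': run [46, 41, 19, 13, 2] end={s13,s20} rej; 4/4 deletions ∈↓L.
6 obstructions.


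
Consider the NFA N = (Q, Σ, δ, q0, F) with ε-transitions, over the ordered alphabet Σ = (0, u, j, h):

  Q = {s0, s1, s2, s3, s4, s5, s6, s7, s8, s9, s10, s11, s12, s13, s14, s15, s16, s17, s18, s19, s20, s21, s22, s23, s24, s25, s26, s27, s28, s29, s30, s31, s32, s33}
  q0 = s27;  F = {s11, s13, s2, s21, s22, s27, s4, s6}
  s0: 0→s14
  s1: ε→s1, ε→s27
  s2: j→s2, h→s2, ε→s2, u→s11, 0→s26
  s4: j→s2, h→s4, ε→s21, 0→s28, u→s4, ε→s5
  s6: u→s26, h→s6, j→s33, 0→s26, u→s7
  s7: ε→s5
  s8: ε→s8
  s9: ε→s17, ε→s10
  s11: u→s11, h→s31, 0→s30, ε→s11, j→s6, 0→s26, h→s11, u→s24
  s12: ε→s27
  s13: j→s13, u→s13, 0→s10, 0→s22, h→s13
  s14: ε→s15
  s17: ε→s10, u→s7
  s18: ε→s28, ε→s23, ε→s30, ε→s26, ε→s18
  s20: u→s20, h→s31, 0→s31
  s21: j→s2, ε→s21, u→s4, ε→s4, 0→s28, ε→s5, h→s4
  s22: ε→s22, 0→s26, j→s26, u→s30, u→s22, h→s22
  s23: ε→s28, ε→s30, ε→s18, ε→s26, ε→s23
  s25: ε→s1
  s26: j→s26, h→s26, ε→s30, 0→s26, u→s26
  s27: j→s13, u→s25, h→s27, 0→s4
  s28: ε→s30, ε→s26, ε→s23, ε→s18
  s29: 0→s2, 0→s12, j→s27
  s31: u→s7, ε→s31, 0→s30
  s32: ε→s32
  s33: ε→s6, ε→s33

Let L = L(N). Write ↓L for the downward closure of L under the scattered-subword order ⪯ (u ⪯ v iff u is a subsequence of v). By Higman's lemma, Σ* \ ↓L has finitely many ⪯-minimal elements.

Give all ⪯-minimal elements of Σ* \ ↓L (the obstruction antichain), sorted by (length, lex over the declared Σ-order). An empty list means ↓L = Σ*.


A = [00, j0j, 0juju].

|Q|=34, |F|=8, |δ|=89 (37 ε).
min D↑ (8 st, q0=0, F={3}): 0:0→1,u→0,j→2,h→0 1:0→3,u→1,j→4,h→1 2:0→5,u→2,j→2,h→2 3:0→3,u→3,j→3,h→3 4:0→3,u→6,j→4,h→4 5:0→3,u→5,j→3,h→5 6:0→3,u→6,j→7,h→6 7:0→3,u→3,j→7,h→7.
'00': run [21, 17, 5] end={s18,s23,s26,s28,s30} rej; 2/2 del acc.
'j0j': N↓-sim [21, 13, 4, 2] end={s26,s30} — reject; 3/3 del acc.
'0juju': N↓-sim [21, 17, 10, 9, 6, 4] end={s26,s30,s5,s7} rej; 5/5 deletions ∈↓L.
3 minimals (antichain).


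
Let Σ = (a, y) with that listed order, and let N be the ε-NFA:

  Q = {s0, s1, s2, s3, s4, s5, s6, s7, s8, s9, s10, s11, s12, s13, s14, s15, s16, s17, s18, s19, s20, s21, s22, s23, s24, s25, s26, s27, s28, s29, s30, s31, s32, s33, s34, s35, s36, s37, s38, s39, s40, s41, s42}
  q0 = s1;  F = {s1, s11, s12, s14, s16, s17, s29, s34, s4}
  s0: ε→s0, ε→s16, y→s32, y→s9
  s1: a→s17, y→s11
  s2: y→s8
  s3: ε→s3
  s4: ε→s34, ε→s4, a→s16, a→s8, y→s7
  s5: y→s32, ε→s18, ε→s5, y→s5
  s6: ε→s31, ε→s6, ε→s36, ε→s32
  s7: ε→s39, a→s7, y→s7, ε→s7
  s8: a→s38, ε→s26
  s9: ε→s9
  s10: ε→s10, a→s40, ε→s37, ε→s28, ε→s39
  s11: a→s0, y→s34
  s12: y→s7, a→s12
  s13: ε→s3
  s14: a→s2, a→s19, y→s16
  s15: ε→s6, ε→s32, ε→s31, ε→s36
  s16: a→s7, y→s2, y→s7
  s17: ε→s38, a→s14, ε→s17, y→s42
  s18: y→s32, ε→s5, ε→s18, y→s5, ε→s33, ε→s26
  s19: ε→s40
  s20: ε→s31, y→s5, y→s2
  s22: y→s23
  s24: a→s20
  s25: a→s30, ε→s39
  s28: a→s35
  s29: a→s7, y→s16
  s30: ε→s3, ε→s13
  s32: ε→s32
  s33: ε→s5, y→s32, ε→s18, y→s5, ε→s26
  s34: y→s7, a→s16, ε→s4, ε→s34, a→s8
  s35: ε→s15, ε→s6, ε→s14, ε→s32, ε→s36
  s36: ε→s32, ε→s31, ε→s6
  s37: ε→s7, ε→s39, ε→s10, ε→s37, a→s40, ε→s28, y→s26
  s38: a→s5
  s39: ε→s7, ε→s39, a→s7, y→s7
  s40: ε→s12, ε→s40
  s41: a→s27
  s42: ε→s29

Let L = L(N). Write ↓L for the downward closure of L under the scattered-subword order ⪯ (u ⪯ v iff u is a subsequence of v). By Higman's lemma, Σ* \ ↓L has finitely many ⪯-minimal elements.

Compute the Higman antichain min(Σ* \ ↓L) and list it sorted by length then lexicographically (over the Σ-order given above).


A = [aya, yaa, yay, yyy, aaay, aayy].

|Q|=43, |F|=9, |δ|=106 (59 ε).
min D↑ (9 st, q0=0, F={8}): 0:a→1,y→2 1:a→3,y→4 2:a→5,y→6 3:a→7,y→5 4:a→8,y→5 5:a→8,y→8 6:a→5,y→8 7:a→7,y→8 8:a→8,y→8 (ε-aug+det+¬).
'aya': run [24, 20, 14, 8] end={s18,s26,s32,s33,s38,s39,s5,s7} — reject; 3/3 del acc.
'yaa': N↓-sim [24, 18, 13, 8] end={s18,s26,s32,s33,s38,s39,s5,s7} ∉↓L; 3/3 single-dels accept.
'yay': |S_i|=[24, 18, 13, 11] end={s18,s2,s26,s32,s33,s38,s39,s5,s7,s8,s9} ∉↓L; 3/3 deletions ∈↓L.
'yyy': N↓-sim [24, 18, 14, 10] end={s18,s2,s26,s32,s33,s38,s39,s5,s7,s8} — reject; 3/3 single-dels accept.
'aaay': N↓-sim [24, 20, 15, 13, 9] end={s18,s26,s32,s33,s38,s39,s5,s7,s8} — reject; 4/4 deletions ∈↓L.
'aayy': |S_i|=[24, 20, 15, 11, 10] end={s18,s2,s26,s32,s33,s38,s39,s5,s7,s8} — reject; 4/4 deletions ∈↓L.
6 minimals (antichain).


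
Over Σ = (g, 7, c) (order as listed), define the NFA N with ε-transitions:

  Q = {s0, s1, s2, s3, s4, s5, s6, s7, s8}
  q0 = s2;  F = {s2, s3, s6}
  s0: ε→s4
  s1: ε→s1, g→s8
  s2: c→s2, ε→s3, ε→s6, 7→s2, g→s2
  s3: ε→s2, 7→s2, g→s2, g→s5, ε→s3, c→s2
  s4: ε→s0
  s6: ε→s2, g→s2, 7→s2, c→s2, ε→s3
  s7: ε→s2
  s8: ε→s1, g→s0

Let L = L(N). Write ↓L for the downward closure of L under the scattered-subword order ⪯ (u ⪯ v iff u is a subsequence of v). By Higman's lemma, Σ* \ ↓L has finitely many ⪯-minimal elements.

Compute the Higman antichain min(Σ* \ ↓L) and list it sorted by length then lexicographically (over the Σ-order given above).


|Q|=9, |F|=3, |δ|=23 (11 ε).
min D↑ (1 st, q0=0, F={}): 0:g→0,7→0,c→0 (ε-aug+det+¬).
L(D↑) = ∅; no obstructions.

A = [].


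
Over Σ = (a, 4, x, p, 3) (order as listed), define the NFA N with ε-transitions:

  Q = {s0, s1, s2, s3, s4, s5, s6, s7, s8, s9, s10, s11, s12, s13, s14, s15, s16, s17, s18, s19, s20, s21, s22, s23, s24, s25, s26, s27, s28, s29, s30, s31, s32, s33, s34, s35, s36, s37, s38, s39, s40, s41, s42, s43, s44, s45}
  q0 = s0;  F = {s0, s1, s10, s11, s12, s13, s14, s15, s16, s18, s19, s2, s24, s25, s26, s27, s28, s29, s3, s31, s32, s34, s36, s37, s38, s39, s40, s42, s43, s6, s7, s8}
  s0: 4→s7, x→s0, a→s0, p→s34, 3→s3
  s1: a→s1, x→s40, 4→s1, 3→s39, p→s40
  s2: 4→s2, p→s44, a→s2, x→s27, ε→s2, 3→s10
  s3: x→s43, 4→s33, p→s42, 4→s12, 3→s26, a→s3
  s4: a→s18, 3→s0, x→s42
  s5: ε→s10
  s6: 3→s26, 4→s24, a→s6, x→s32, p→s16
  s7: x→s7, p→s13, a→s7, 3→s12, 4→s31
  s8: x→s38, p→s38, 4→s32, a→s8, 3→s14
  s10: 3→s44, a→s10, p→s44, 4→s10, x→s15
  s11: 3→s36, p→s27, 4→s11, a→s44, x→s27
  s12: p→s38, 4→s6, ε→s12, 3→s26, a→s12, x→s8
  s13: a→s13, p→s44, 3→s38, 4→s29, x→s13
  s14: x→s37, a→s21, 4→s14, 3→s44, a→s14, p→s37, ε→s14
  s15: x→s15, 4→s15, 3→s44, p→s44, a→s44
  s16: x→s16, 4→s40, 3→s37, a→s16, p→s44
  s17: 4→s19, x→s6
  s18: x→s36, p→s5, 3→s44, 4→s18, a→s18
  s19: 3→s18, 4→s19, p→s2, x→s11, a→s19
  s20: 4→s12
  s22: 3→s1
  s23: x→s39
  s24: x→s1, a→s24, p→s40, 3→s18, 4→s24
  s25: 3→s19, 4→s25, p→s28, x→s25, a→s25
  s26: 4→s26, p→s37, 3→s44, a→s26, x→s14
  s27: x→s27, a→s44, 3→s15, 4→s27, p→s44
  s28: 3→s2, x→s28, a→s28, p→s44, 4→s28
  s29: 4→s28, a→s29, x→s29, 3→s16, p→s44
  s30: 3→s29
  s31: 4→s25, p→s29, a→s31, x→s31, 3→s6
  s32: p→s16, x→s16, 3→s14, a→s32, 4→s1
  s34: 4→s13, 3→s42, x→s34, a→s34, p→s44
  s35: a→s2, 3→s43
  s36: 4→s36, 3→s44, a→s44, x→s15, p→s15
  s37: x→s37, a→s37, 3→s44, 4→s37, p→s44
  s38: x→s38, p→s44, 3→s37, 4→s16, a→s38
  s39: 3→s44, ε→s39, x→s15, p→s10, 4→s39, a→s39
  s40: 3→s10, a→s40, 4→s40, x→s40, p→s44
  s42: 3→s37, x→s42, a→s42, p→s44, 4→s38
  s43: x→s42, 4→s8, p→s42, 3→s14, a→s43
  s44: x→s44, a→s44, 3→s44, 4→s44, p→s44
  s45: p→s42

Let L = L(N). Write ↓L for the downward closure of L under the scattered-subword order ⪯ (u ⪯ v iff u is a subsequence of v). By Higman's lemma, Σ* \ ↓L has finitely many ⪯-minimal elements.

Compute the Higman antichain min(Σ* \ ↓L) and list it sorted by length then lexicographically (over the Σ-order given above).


Antichain: [pp, 333, 3xxp, 4443xa].

|Q|=46, |F|=32, |δ|=184 (5 ε).
min D↑ (33 st, q0=0, F={7}): 0:a→0,4→1,x→0,p→2,3→3 1:a→1,4→4,x→1,p→5,3→6 2:a→2,4→5,x→2,p→7,3→8 3:a→3,4→6,x→9,p→8,3→10 4:a→4,4→11,x→4,p→12,3→13 5:a→5,4→12,x→5,p→7,3→14 6:a→6,4→13,x→15,p→14,3→10 7:a→7,4→7,x→7,p→7,3→7 8:a→8,4→14,x→8,p→7,3→16 9:a→9,4→15,x→8,p→8,3→17 10:a→10,4→10,x→17,p→16,3→7 11:a→11,4→11,x→11,p→18,3→19 12:a→12,4→18,x→12,p→7,3→20 13:a→13,4→21,x→22,p→20,3→10 14:a→14,4→20,x→14,p→7,3→16 15:a→15,4→22,x→14,p→14,3→17 16:a→16,4→16,x→16,p→7,3→7 17:a→17,4→17,x→16,p→16,3→7 18:a→18,4→18,x→18,p→7,3→23 19:a→19,4→19,x→24,p→23,3→25 20:a→20,4→26,x→20,p→7,3→16 21:a→21,4→21,x→27,p→26,3→25 22:a→22,4→27,x→20,p→20,3→17 23:a→23,4→23,x→28,p→7,3→29 24:a→7,4→24,x→28,p→28,3→30 25:a→25,4→25,x→30,p→29,3→7 26:a→26,4→26,x→26,p→7,3→29 27:a→27,4→27,x→26,p→26,3→31 28:a→7,4→28,x→28,p→7,3→32 29:a→29,4→29,x→32,p→7,3→7 30:a→7,4→30,x→32,p→32,3→7 31:a→31,4→31,x→32,p→29,3→7 32:a→7,4→32,x→32,p→7,3→7 [Hopcroft].
'pp': |S_i|=[36, 15, 1] end={s44} ∉↓L; 2/2 single-dels accept.
'333': N↓-sim [36, 28, 11, 1] end={s44} ∉↓L; 3/3 single-dels accept.
'3xxp': |S_i|=[36, 28, 18, 9, 1] end={s44} rej; 4/4 deletions ∈↓L.
'4443xa': |S_i|=[36, 31, 25, 20, 11, 5, 1] end={s44} — reject; 6/6 single-dels accept.
4 words, ⪯-incomp.


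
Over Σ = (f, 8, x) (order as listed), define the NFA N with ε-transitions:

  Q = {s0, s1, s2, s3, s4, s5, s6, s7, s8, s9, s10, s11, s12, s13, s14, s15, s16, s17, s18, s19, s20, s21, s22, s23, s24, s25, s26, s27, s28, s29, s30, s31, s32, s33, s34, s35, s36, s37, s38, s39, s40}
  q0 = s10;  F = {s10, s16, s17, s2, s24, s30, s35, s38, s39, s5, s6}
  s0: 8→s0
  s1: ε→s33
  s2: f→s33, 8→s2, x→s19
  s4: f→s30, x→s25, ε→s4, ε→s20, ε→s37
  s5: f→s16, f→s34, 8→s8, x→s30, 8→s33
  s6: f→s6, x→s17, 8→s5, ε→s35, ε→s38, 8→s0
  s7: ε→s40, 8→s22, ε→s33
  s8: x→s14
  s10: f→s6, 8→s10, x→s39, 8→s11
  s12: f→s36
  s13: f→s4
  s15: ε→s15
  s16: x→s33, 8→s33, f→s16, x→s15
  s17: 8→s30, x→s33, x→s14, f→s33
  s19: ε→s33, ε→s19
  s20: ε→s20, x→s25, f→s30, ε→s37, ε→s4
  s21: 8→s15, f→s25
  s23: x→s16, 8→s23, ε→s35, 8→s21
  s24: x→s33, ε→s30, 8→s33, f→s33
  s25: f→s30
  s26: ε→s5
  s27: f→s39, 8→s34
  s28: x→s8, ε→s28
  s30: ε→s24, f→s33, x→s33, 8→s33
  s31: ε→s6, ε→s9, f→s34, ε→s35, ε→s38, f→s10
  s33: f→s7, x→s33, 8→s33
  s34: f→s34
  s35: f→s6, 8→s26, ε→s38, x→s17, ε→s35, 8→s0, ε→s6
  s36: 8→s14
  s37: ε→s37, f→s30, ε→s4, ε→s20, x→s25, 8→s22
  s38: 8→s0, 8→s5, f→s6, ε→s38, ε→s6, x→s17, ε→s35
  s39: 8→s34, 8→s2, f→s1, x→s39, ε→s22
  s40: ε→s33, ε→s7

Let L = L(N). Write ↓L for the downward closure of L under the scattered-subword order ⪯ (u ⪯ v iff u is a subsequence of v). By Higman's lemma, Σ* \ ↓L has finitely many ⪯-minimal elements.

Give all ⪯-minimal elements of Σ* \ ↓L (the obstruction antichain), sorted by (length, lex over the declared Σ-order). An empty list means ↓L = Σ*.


A = [xf, f88, fxx, x8x, f8fx].

|Q|=41, |F|=11, |δ|=105 (35 ε).
min D↑ (9 st, q0=0, F={5}): 0:f→1,8→0,x→2 1:f→1,8→3,x→4 2:f→5,8→6,x→2 3:f→7,8→5,x→8 4:f→5,8→8,x→5 5:f→5,8→5,x→5 6:f→5,8→6,x→5 7:f→7,8→5,x→5 8:f→5,8→5,x→5 (ε-aug+det+¬).
'xf': |S_i|=[24, 14, 6] end={s1,s22,s33,s34,s40,s7} rej; 2/2 deletions ∈↓L.
'f88': N↓-sim [24, 19, 14, 7] end={s0,s14,s22,s33,s40,s7,s8} — reject; 3/3 deletions ∈↓L.
'fxx': N↓-sim [24, 19, 9, 5] end={s14,s22,s33,s40,s7} — reject; 3/3 deletions ∈↓L.
'x8x': N↓-sim [24, 14, 9, 5] end={s19,s22,s33,s40,s7} — reject; 3/3 deletions ∈↓L.
'f8fx': run [24, 19, 14, 7, 5] end={s15,s22,s33,s40,s7} — reject; 4/4 del acc.
5 minimals (antichain).


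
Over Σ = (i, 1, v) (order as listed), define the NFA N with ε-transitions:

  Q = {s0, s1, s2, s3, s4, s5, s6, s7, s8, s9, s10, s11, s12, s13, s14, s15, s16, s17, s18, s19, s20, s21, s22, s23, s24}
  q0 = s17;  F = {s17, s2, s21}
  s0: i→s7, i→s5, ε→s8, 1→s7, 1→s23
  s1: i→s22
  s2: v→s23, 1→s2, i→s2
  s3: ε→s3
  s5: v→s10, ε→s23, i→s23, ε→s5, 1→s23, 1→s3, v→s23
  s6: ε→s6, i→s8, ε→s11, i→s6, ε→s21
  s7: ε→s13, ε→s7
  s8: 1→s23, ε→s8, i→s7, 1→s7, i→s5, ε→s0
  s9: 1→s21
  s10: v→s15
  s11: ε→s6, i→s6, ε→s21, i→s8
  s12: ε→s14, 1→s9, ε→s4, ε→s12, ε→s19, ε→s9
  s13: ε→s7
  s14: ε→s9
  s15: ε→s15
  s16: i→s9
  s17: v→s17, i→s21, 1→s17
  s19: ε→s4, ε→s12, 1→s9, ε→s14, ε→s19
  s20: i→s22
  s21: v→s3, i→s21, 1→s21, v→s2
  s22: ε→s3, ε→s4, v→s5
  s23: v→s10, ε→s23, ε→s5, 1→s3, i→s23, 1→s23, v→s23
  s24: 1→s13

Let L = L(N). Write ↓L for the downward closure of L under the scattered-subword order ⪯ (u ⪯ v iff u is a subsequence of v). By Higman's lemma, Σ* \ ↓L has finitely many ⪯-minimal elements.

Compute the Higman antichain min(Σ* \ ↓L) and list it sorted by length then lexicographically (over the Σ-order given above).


|Q|=25, |F|=3, |δ|=70 (29 ε).
min D↑ (4 st, q0=0, F={3}): 0:i→1,1→0,v→0 1:i→1,1→1,v→2 2:i→2,1→2,v→3 3:i→3,1→3,v→3 [Hopcroft].
'ivv': |S_i|=[8, 7, 6, 5] end={s10,s15,s23,s3,s5} ∉↓L; 3/3 del acc.
1 minimals (antichain).

Antichain: [ivv].


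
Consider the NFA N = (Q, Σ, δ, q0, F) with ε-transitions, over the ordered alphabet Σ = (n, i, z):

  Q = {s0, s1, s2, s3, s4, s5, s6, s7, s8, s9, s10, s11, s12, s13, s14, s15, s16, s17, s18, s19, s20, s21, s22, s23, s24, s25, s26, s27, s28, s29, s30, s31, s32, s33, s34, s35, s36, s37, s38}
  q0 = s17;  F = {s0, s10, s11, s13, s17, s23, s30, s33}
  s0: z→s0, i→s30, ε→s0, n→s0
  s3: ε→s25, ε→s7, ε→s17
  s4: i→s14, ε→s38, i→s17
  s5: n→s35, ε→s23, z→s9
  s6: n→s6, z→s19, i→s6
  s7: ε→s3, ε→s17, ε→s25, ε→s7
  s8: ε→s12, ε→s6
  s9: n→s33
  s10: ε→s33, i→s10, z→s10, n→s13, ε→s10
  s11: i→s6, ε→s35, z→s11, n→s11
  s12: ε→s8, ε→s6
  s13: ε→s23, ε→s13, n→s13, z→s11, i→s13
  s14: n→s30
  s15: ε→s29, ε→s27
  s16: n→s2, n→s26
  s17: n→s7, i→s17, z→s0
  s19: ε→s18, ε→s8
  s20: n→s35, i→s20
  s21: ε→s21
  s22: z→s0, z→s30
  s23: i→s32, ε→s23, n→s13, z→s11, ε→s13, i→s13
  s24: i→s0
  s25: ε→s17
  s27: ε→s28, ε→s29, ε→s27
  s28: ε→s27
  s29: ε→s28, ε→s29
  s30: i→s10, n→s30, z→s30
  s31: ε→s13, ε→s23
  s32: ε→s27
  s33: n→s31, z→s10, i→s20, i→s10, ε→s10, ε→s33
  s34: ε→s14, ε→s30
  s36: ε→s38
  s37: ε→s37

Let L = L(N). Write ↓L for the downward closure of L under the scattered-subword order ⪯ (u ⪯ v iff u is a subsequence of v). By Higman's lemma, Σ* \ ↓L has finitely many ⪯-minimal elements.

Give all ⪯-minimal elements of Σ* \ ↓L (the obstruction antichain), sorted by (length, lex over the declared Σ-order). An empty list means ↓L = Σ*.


|Q|=39, |F|=8, |δ|=84 (42 ε).
min D↑ (7 st, q0=0, F={6}): 0:n→0,i→0,z→1 1:n→1,i→2,z→1 2:n→2,i→3,z→2 3:n→4,i→3,z→3 4:n→4,i→4,z→5 5:n→5,i→6,z→5 6:n→6,i→6,z→6 [Hopcroft].
'ziinzi': |S_i|=[23, 19, 18, 17, 14, 7, 5] end={s12,s18,s19,s6,s8} — reject; 6/6 del acc.
1 words, ⪯-incomp.

Antichain: [ziinzi].


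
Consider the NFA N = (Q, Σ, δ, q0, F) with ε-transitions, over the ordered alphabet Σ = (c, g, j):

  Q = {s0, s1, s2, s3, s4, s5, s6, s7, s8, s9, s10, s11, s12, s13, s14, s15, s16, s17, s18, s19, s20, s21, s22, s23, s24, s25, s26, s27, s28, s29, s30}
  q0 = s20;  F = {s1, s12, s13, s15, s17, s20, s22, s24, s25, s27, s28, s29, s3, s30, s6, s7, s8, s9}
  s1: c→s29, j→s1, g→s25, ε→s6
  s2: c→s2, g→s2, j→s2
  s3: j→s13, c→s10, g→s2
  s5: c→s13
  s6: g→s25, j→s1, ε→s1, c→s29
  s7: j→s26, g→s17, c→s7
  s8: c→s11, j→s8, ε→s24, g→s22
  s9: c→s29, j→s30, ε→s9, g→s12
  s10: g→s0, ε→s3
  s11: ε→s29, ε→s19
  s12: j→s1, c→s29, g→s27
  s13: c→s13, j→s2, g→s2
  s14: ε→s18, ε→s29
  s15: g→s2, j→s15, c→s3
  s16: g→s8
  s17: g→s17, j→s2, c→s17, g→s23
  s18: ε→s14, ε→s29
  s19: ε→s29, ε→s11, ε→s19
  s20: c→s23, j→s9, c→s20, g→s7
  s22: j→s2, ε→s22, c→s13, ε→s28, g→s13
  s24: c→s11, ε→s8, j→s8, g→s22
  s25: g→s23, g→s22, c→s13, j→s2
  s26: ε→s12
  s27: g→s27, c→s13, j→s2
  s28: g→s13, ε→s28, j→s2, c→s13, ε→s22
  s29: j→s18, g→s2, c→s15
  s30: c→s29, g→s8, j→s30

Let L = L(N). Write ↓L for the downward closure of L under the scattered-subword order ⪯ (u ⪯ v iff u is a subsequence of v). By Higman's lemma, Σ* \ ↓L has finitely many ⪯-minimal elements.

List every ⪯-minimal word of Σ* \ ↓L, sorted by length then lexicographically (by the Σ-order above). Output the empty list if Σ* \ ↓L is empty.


|Q|=31, |F|=18, |δ|=83 (20 ε).
min D↑ (16 st, q0=0, F={7}): 0:c→0,g→1,j→2 1:c→1,g→3,j→4 2:c→5,g→4,j→6 3:c→3,g→3,j→7 4:c→5,g→8,j→9 5:c→10,g→7,j→5 6:c→5,g→11,j→6 7:c→7,g→7,j→7 8:c→12,g→8,j→7 9:c→5,g→13,j→9 10:c→14,g→7,j→10 11:c→5,g→15,j→11 12:c→12,g→7,j→7 13:c→12,g→15,j→7 14:c→14,g→7,j→12 15:c→12,g→12,j→7 [Hopcroft].
'ggj': N↓-sim [27, 24, 9, 1] end={s2} — reject; 3/3 del acc.
'jcg': |S_i|=[27, 24, 11, 2] end={s0,s2} ∉↓L; 3/3 deletions ∈↓L.
'jcccjj': N↓-sim [27, 24, 11, 6, 5, 2, 1] end={s2} — reject; 6/6 single-dels accept.
'jjgggg': N↓-sim [27, 24, 20, 17, 6, 2, 1] end={s2} ∉↓L; 6/6 del acc.
4 obstructions.

min(Σ*\↓L) = [ggj, jcg, jcccjj, jjgggg].


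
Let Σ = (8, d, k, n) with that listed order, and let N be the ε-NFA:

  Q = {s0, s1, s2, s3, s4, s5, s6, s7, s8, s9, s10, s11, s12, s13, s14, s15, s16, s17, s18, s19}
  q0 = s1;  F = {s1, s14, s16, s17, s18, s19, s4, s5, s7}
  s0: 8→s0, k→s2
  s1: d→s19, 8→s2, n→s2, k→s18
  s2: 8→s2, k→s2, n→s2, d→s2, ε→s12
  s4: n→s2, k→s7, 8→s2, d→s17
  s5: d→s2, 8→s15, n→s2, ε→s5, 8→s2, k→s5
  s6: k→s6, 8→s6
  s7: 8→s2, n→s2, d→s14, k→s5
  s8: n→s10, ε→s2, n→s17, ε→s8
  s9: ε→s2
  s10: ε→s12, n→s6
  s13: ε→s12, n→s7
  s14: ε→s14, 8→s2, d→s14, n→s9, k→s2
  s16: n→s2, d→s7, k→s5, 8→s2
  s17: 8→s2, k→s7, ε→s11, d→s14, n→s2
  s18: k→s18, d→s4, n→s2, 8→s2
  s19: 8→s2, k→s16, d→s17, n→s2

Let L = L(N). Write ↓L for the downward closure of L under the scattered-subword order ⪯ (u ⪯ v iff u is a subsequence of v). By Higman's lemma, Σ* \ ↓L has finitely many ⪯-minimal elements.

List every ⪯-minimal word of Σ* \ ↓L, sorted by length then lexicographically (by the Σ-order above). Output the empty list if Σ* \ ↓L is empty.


min(Σ*\↓L) = [8, n, dddk, dkkd, kdkdk].

|Q|=20, |F|=9, |δ|=58 (9 ε).
min D↑ (10 st, q0=0, F={1}): 0:8→1,d→2,k→3,n→1 1:8→1,d→1,k→1,n→1 2:8→1,d→4,k→5,n→1 3:8→1,d→6,k→3,n→1 4:8→1,d→7,k→8,n→1 5:8→1,d→8,k→9,n→1 6:8→1,d→4,k→8,n→1 7:8→1,d→7,k→1,n→1 8:8→1,d→7,k→9,n→1 9:8→1,d→1,k→9,n→1 [Hopcroft].
'8': |S_i|=[14, 3] end={s12,s15,s2} rej; 1/1 del acc.
'n': N↓-sim [14, 3] end={s12,s2,s9} ∉↓L; 1/1 single-dels accept.
'dddk': run [14, 12, 9, 4, 2] end={s12,s2} — reject; 4/4 deletions ∈↓L.
'dkkd': N↓-sim [14, 12, 8, 4, 2] end={s12,s2} — reject; 4/4 deletions ∈↓L.
'kdkdk': |S_i|=[14, 12, 10, 7, 4, 2] end={s12,s2} ∉↓L; 5/5 del acc.
5 minimals (antichain).
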